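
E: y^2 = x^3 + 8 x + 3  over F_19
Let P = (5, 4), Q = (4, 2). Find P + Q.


P != Q, so use the chord formula.
s = (y2 - y1) / (x2 - x1) = (17) / (18) mod 19 = 2
x3 = s^2 - x1 - x2 mod 19 = 2^2 - 5 - 4 = 14
y3 = s (x1 - x3) - y1 mod 19 = 2 * (5 - 14) - 4 = 16

P + Q = (14, 16)


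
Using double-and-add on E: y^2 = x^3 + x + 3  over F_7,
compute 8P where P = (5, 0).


k = 8 = 1000_2 (binary, LSB first: 0001)
Double-and-add from P = (5, 0):
  bit 0 = 0: acc unchanged = O
  bit 1 = 0: acc unchanged = O
  bit 2 = 0: acc unchanged = O
  bit 3 = 1: acc = O + O = O

8P = O


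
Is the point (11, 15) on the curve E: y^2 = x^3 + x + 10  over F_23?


Check whether y^2 = x^3 + 1 x + 10 (mod 23) for (x, y) = (11, 15).
LHS: y^2 = 15^2 mod 23 = 18
RHS: x^3 + 1 x + 10 = 11^3 + 1*11 + 10 mod 23 = 18
LHS = RHS

Yes, on the curve


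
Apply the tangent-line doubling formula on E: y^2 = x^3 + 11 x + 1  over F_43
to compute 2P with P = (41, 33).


Doubling: s = (3 x1^2 + a) / (2 y1)
s = (3*41^2 + 11) / (2*33) mod 43 = 1
x3 = s^2 - 2 x1 mod 43 = 1^2 - 2*41 = 5
y3 = s (x1 - x3) - y1 mod 43 = 1 * (41 - 5) - 33 = 3

2P = (5, 3)


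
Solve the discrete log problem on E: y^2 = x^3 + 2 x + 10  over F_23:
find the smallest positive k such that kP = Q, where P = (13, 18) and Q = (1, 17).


Enumerate multiples of P until we hit Q = (1, 17):
  1P = (13, 18)
  2P = (1, 6)
  3P = (10, 8)
  4P = (6, 13)
  5P = (20, 0)
  6P = (6, 10)
  7P = (10, 15)
  8P = (1, 17)
Match found at i = 8.

k = 8


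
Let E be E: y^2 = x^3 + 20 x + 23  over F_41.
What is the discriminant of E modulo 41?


4 a^3 + 27 b^2 = 4*20^3 + 27*23^2 = 32000 + 14283 = 46283
Delta = -16 * (46283) = -740528
Delta mod 41 = 14

Delta = 14 (mod 41)


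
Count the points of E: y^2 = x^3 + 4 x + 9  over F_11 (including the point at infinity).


For each x in F_11, count y with y^2 = x^3 + 4 x + 9 mod 11:
  x = 0: RHS = 9, y in [3, 8]  -> 2 point(s)
  x = 1: RHS = 3, y in [5, 6]  -> 2 point(s)
  x = 2: RHS = 3, y in [5, 6]  -> 2 point(s)
  x = 3: RHS = 4, y in [2, 9]  -> 2 point(s)
  x = 4: RHS = 1, y in [1, 10]  -> 2 point(s)
  x = 5: RHS = 0, y in [0]  -> 1 point(s)
  x = 8: RHS = 3, y in [5, 6]  -> 2 point(s)
  x = 9: RHS = 4, y in [2, 9]  -> 2 point(s)
  x = 10: RHS = 4, y in [2, 9]  -> 2 point(s)
Affine points: 17. Add the point at infinity: total = 18.

#E(F_11) = 18


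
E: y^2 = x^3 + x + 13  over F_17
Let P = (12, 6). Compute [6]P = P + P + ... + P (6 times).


k = 6 = 110_2 (binary, LSB first: 011)
Double-and-add from P = (12, 6):
  bit 0 = 0: acc unchanged = O
  bit 1 = 1: acc = O + (1, 7) = (1, 7)
  bit 2 = 1: acc = (1, 7) + (13, 9) = (12, 11)

6P = (12, 11)


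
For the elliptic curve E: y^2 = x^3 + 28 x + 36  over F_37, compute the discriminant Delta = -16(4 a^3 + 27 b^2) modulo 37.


4 a^3 + 27 b^2 = 4*28^3 + 27*36^2 = 87808 + 34992 = 122800
Delta = -16 * (122800) = -1964800
Delta mod 37 = 11

Delta = 11 (mod 37)


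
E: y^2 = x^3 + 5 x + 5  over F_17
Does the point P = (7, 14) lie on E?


Check whether y^2 = x^3 + 5 x + 5 (mod 17) for (x, y) = (7, 14).
LHS: y^2 = 14^2 mod 17 = 9
RHS: x^3 + 5 x + 5 = 7^3 + 5*7 + 5 mod 17 = 9
LHS = RHS

Yes, on the curve


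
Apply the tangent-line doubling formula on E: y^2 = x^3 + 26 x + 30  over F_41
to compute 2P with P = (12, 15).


Doubling: s = (3 x1^2 + a) / (2 y1)
s = (3*12^2 + 26) / (2*15) mod 41 = 18
x3 = s^2 - 2 x1 mod 41 = 18^2 - 2*12 = 13
y3 = s (x1 - x3) - y1 mod 41 = 18 * (12 - 13) - 15 = 8

2P = (13, 8)


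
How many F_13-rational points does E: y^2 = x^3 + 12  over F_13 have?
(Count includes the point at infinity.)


For each x in F_13, count y with y^2 = x^3 + 0 x + 12 mod 13:
  x = 0: RHS = 12, y in [5, 8]  -> 2 point(s)
  x = 1: RHS = 0, y in [0]  -> 1 point(s)
  x = 3: RHS = 0, y in [0]  -> 1 point(s)
  x = 7: RHS = 4, y in [2, 11]  -> 2 point(s)
  x = 8: RHS = 4, y in [2, 11]  -> 2 point(s)
  x = 9: RHS = 0, y in [0]  -> 1 point(s)
  x = 11: RHS = 4, y in [2, 11]  -> 2 point(s)
Affine points: 11. Add the point at infinity: total = 12.

#E(F_13) = 12


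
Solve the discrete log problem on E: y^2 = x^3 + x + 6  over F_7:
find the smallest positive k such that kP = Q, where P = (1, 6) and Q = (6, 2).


Enumerate multiples of P until we hit Q = (6, 2):
  1P = (1, 6)
  2P = (2, 3)
  3P = (6, 2)
Match found at i = 3.

k = 3


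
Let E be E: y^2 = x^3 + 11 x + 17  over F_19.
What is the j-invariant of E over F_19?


Delta = -16(4 a^3 + 27 b^2) mod 19 = 13
-1728 * (4 a)^3 = -1728 * (4*11)^3 mod 19 = 7
j = 7 * 13^(-1) mod 19 = 2

j = 2 (mod 19)


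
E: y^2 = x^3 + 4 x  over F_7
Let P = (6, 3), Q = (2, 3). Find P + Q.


P != Q, so use the chord formula.
s = (y2 - y1) / (x2 - x1) = (0) / (3) mod 7 = 0
x3 = s^2 - x1 - x2 mod 7 = 0^2 - 6 - 2 = 6
y3 = s (x1 - x3) - y1 mod 7 = 0 * (6 - 6) - 3 = 4

P + Q = (6, 4)


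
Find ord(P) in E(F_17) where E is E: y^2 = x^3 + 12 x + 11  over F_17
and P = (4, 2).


Compute successive multiples of P until we hit O:
  1P = (4, 2)
  2P = (13, 16)
  3P = (2, 3)
  4P = (7, 8)
  5P = (10, 3)
  6P = (12, 8)
  7P = (9, 7)
  8P = (5, 14)
  ... (continuing to 23P)
  23P = O

ord(P) = 23


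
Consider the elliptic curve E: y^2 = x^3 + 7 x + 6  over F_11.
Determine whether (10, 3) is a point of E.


Check whether y^2 = x^3 + 7 x + 6 (mod 11) for (x, y) = (10, 3).
LHS: y^2 = 3^2 mod 11 = 9
RHS: x^3 + 7 x + 6 = 10^3 + 7*10 + 6 mod 11 = 9
LHS = RHS

Yes, on the curve


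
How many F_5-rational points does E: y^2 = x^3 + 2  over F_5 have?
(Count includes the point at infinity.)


For each x in F_5, count y with y^2 = x^3 + 0 x + 2 mod 5:
  x = 2: RHS = 0, y in [0]  -> 1 point(s)
  x = 3: RHS = 4, y in [2, 3]  -> 2 point(s)
  x = 4: RHS = 1, y in [1, 4]  -> 2 point(s)
Affine points: 5. Add the point at infinity: total = 6.

#E(F_5) = 6


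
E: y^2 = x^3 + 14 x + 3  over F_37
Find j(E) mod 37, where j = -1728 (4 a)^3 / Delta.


Delta = -16(4 a^3 + 27 b^2) mod 37 = 20
-1728 * (4 a)^3 = -1728 * (4*14)^3 mod 37 = 6
j = 6 * 20^(-1) mod 37 = 4

j = 4 (mod 37)


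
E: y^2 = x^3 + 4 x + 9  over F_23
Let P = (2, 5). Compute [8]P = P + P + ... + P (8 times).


k = 8 = 1000_2 (binary, LSB first: 0001)
Double-and-add from P = (2, 5):
  bit 0 = 0: acc unchanged = O
  bit 1 = 0: acc unchanged = O
  bit 2 = 0: acc unchanged = O
  bit 3 = 1: acc = O + (22, 21) = (22, 21)

8P = (22, 21)


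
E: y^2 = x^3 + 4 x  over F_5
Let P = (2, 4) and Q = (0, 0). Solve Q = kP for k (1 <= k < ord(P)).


Enumerate multiples of P until we hit Q = (0, 0):
  1P = (2, 4)
  2P = (0, 0)
Match found at i = 2.

k = 2


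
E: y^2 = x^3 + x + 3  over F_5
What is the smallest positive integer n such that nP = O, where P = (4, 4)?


Compute successive multiples of P until we hit O:
  1P = (4, 4)
  2P = (1, 0)
  3P = (4, 1)
  4P = O

ord(P) = 4


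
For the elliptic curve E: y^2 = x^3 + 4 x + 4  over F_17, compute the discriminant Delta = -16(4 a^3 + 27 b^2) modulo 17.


4 a^3 + 27 b^2 = 4*4^3 + 27*4^2 = 256 + 432 = 688
Delta = -16 * (688) = -11008
Delta mod 17 = 8

Delta = 8 (mod 17)


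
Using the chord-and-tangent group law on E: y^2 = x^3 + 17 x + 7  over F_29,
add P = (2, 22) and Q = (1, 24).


P != Q, so use the chord formula.
s = (y2 - y1) / (x2 - x1) = (2) / (28) mod 29 = 27
x3 = s^2 - x1 - x2 mod 29 = 27^2 - 2 - 1 = 1
y3 = s (x1 - x3) - y1 mod 29 = 27 * (2 - 1) - 22 = 5

P + Q = (1, 5)


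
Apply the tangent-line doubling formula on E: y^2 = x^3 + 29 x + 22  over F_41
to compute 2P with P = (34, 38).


Doubling: s = (3 x1^2 + a) / (2 y1)
s = (3*34^2 + 29) / (2*38) mod 41 = 39
x3 = s^2 - 2 x1 mod 41 = 39^2 - 2*34 = 18
y3 = s (x1 - x3) - y1 mod 41 = 39 * (34 - 18) - 38 = 12

2P = (18, 12)


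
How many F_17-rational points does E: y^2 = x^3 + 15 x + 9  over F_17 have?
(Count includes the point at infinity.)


For each x in F_17, count y with y^2 = x^3 + 15 x + 9 mod 17:
  x = 0: RHS = 9, y in [3, 14]  -> 2 point(s)
  x = 1: RHS = 8, y in [5, 12]  -> 2 point(s)
  x = 2: RHS = 13, y in [8, 9]  -> 2 point(s)
  x = 3: RHS = 13, y in [8, 9]  -> 2 point(s)
  x = 6: RHS = 9, y in [3, 14]  -> 2 point(s)
  x = 7: RHS = 15, y in [7, 10]  -> 2 point(s)
  x = 11: RHS = 9, y in [3, 14]  -> 2 point(s)
  x = 12: RHS = 13, y in [8, 9]  -> 2 point(s)
  x = 13: RHS = 4, y in [2, 15]  -> 2 point(s)
Affine points: 18. Add the point at infinity: total = 19.

#E(F_17) = 19


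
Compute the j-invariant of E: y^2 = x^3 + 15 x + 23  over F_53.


Delta = -16(4 a^3 + 27 b^2) mod 53 = 36
-1728 * (4 a)^3 = -1728 * (4*15)^3 mod 53 = 48
j = 48 * 36^(-1) mod 53 = 19

j = 19 (mod 53)


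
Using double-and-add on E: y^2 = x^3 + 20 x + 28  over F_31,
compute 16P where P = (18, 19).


k = 16 = 10000_2 (binary, LSB first: 00001)
Double-and-add from P = (18, 19):
  bit 0 = 0: acc unchanged = O
  bit 1 = 0: acc unchanged = O
  bit 2 = 0: acc unchanged = O
  bit 3 = 0: acc unchanged = O
  bit 4 = 1: acc = O + (22, 24) = (22, 24)

16P = (22, 24)


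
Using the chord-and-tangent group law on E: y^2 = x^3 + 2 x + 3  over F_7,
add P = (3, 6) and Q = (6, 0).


P != Q, so use the chord formula.
s = (y2 - y1) / (x2 - x1) = (1) / (3) mod 7 = 5
x3 = s^2 - x1 - x2 mod 7 = 5^2 - 3 - 6 = 2
y3 = s (x1 - x3) - y1 mod 7 = 5 * (3 - 2) - 6 = 6

P + Q = (2, 6)


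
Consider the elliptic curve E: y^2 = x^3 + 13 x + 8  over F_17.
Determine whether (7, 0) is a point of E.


Check whether y^2 = x^3 + 13 x + 8 (mod 17) for (x, y) = (7, 0).
LHS: y^2 = 0^2 mod 17 = 0
RHS: x^3 + 13 x + 8 = 7^3 + 13*7 + 8 mod 17 = 0
LHS = RHS

Yes, on the curve


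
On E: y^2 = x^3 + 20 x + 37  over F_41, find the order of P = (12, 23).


Compute successive multiples of P until we hit O:
  1P = (12, 23)
  2P = (40, 37)
  3P = (20, 14)
  4P = (25, 7)
  5P = (6, 39)
  6P = (21, 1)
  7P = (16, 5)
  8P = (23, 6)
  ... (continuing to 39P)
  39P = O

ord(P) = 39


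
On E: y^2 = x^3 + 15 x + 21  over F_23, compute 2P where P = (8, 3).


Doubling: s = (3 x1^2 + a) / (2 y1)
s = (3*8^2 + 15) / (2*3) mod 23 = 0
x3 = s^2 - 2 x1 mod 23 = 0^2 - 2*8 = 7
y3 = s (x1 - x3) - y1 mod 23 = 0 * (8 - 7) - 3 = 20

2P = (7, 20)


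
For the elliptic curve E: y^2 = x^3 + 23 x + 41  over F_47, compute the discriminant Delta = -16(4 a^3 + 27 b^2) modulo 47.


4 a^3 + 27 b^2 = 4*23^3 + 27*41^2 = 48668 + 45387 = 94055
Delta = -16 * (94055) = -1504880
Delta mod 47 = 13

Delta = 13 (mod 47)


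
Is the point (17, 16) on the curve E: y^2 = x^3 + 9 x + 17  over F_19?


Check whether y^2 = x^3 + 9 x + 17 (mod 19) for (x, y) = (17, 16).
LHS: y^2 = 16^2 mod 19 = 9
RHS: x^3 + 9 x + 17 = 17^3 + 9*17 + 17 mod 19 = 10
LHS != RHS

No, not on the curve


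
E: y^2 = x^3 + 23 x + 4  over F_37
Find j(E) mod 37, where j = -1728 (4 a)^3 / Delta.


Delta = -16(4 a^3 + 27 b^2) mod 37 = 21
-1728 * (4 a)^3 = -1728 * (4*23)^3 mod 37 = 31
j = 31 * 21^(-1) mod 37 = 5

j = 5 (mod 37)


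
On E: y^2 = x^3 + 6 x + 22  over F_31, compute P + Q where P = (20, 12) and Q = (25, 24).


P != Q, so use the chord formula.
s = (y2 - y1) / (x2 - x1) = (12) / (5) mod 31 = 21
x3 = s^2 - x1 - x2 mod 31 = 21^2 - 20 - 25 = 24
y3 = s (x1 - x3) - y1 mod 31 = 21 * (20 - 24) - 12 = 28

P + Q = (24, 28)


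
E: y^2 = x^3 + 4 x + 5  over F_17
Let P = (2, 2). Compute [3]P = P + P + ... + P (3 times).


k = 3 = 11_2 (binary, LSB first: 11)
Double-and-add from P = (2, 2):
  bit 0 = 1: acc = O + (2, 2) = (2, 2)
  bit 1 = 1: acc = (2, 2) + (12, 9) = (4, 0)

3P = (4, 0)


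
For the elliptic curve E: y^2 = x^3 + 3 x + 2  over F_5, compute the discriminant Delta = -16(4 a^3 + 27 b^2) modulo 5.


4 a^3 + 27 b^2 = 4*3^3 + 27*2^2 = 108 + 108 = 216
Delta = -16 * (216) = -3456
Delta mod 5 = 4

Delta = 4 (mod 5)


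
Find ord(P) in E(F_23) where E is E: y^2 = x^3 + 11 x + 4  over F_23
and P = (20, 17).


Compute successive multiples of P until we hit O:
  1P = (20, 17)
  2P = (9, 21)
  3P = (12, 1)
  4P = (18, 10)
  5P = (3, 8)
  6P = (8, 11)
  7P = (1, 4)
  8P = (14, 21)
  ... (continuing to 22P)
  22P = O

ord(P) = 22


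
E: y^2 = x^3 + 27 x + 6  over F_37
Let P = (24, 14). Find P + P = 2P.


Doubling: s = (3 x1^2 + a) / (2 y1)
s = (3*24^2 + 27) / (2*14) mod 37 = 27
x3 = s^2 - 2 x1 mod 37 = 27^2 - 2*24 = 15
y3 = s (x1 - x3) - y1 mod 37 = 27 * (24 - 15) - 14 = 7

2P = (15, 7)


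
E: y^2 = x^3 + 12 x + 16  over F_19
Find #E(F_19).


For each x in F_19, count y with y^2 = x^3 + 12 x + 16 mod 19:
  x = 0: RHS = 16, y in [4, 15]  -> 2 point(s)
  x = 5: RHS = 11, y in [7, 12]  -> 2 point(s)
  x = 6: RHS = 0, y in [0]  -> 1 point(s)
  x = 7: RHS = 6, y in [5, 14]  -> 2 point(s)
  x = 8: RHS = 16, y in [4, 15]  -> 2 point(s)
  x = 9: RHS = 17, y in [6, 13]  -> 2 point(s)
  x = 11: RHS = 16, y in [4, 15]  -> 2 point(s)
  x = 12: RHS = 7, y in [8, 11]  -> 2 point(s)
Affine points: 15. Add the point at infinity: total = 16.

#E(F_19) = 16


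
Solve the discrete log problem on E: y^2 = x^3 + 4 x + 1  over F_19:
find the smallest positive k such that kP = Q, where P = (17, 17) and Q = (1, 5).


Enumerate multiples of P until we hit Q = (1, 5):
  1P = (17, 17)
  2P = (1, 14)
  3P = (2, 6)
  4P = (4, 9)
  5P = (4, 10)
  6P = (2, 13)
  7P = (1, 5)
Match found at i = 7.

k = 7


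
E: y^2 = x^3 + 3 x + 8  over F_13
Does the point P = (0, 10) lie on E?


Check whether y^2 = x^3 + 3 x + 8 (mod 13) for (x, y) = (0, 10).
LHS: y^2 = 10^2 mod 13 = 9
RHS: x^3 + 3 x + 8 = 0^3 + 3*0 + 8 mod 13 = 8
LHS != RHS

No, not on the curve


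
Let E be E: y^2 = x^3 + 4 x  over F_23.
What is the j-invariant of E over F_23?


Delta = -16(4 a^3 + 27 b^2) mod 23 = 21
-1728 * (4 a)^3 = -1728 * (4*4)^3 mod 23 = 17
j = 17 * 21^(-1) mod 23 = 3

j = 3 (mod 23)


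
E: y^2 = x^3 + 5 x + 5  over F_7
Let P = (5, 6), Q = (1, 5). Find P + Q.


P != Q, so use the chord formula.
s = (y2 - y1) / (x2 - x1) = (6) / (3) mod 7 = 2
x3 = s^2 - x1 - x2 mod 7 = 2^2 - 5 - 1 = 5
y3 = s (x1 - x3) - y1 mod 7 = 2 * (5 - 5) - 6 = 1

P + Q = (5, 1)


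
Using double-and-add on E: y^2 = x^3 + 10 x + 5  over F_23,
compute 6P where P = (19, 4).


k = 6 = 110_2 (binary, LSB first: 011)
Double-and-add from P = (19, 4):
  bit 0 = 0: acc unchanged = O
  bit 1 = 1: acc = O + (16, 12) = (16, 12)
  bit 2 = 1: acc = (16, 12) + (7, 21) = (1, 19)

6P = (1, 19)


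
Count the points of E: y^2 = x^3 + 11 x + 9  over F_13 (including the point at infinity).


For each x in F_13, count y with y^2 = x^3 + 11 x + 9 mod 13:
  x = 0: RHS = 9, y in [3, 10]  -> 2 point(s)
  x = 2: RHS = 0, y in [0]  -> 1 point(s)
  x = 3: RHS = 4, y in [2, 11]  -> 2 point(s)
  x = 4: RHS = 0, y in [0]  -> 1 point(s)
  x = 7: RHS = 0, y in [0]  -> 1 point(s)
  x = 10: RHS = 1, y in [1, 12]  -> 2 point(s)
  x = 12: RHS = 10, y in [6, 7]  -> 2 point(s)
Affine points: 11. Add the point at infinity: total = 12.

#E(F_13) = 12


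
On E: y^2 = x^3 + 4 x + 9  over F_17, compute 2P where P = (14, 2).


Doubling: s = (3 x1^2 + a) / (2 y1)
s = (3*14^2 + 4) / (2*2) mod 17 = 12
x3 = s^2 - 2 x1 mod 17 = 12^2 - 2*14 = 14
y3 = s (x1 - x3) - y1 mod 17 = 12 * (14 - 14) - 2 = 15

2P = (14, 15)


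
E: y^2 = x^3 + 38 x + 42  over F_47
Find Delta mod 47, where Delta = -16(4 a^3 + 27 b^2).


4 a^3 + 27 b^2 = 4*38^3 + 27*42^2 = 219488 + 47628 = 267116
Delta = -16 * (267116) = -4273856
Delta mod 47 = 42

Delta = 42 (mod 47)


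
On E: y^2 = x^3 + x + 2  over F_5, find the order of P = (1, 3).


Compute successive multiples of P until we hit O:
  1P = (1, 3)
  2P = (4, 0)
  3P = (1, 2)
  4P = O

ord(P) = 4


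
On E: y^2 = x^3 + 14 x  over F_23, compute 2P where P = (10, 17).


Doubling: s = (3 x1^2 + a) / (2 y1)
s = (3*10^2 + 14) / (2*17) mod 23 = 16
x3 = s^2 - 2 x1 mod 23 = 16^2 - 2*10 = 6
y3 = s (x1 - x3) - y1 mod 23 = 16 * (10 - 6) - 17 = 1

2P = (6, 1)


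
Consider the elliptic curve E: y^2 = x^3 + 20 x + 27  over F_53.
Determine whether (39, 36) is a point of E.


Check whether y^2 = x^3 + 20 x + 27 (mod 53) for (x, y) = (39, 36).
LHS: y^2 = 36^2 mod 53 = 24
RHS: x^3 + 20 x + 27 = 39^3 + 20*39 + 27 mod 53 = 24
LHS = RHS

Yes, on the curve


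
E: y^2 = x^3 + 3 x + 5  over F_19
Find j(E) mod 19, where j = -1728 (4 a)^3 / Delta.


Delta = -16(4 a^3 + 27 b^2) mod 19 = 12
-1728 * (4 a)^3 = -1728 * (4*3)^3 mod 19 = 18
j = 18 * 12^(-1) mod 19 = 11

j = 11 (mod 19)


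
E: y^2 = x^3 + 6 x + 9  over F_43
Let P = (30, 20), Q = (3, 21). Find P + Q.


P != Q, so use the chord formula.
s = (y2 - y1) / (x2 - x1) = (1) / (16) mod 43 = 35
x3 = s^2 - x1 - x2 mod 43 = 35^2 - 30 - 3 = 31
y3 = s (x1 - x3) - y1 mod 43 = 35 * (30 - 31) - 20 = 31

P + Q = (31, 31)


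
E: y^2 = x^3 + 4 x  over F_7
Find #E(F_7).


For each x in F_7, count y with y^2 = x^3 + 4 x + 0 mod 7:
  x = 0: RHS = 0, y in [0]  -> 1 point(s)
  x = 2: RHS = 2, y in [3, 4]  -> 2 point(s)
  x = 3: RHS = 4, y in [2, 5]  -> 2 point(s)
  x = 6: RHS = 2, y in [3, 4]  -> 2 point(s)
Affine points: 7. Add the point at infinity: total = 8.

#E(F_7) = 8


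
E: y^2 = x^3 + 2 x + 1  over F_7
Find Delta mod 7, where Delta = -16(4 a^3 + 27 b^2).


4 a^3 + 27 b^2 = 4*2^3 + 27*1^2 = 32 + 27 = 59
Delta = -16 * (59) = -944
Delta mod 7 = 1

Delta = 1 (mod 7)


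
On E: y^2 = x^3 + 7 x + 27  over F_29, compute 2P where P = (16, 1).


k = 2 = 10_2 (binary, LSB first: 01)
Double-and-add from P = (16, 1):
  bit 0 = 0: acc unchanged = O
  bit 1 = 1: acc = O + (13, 16) = (13, 16)

2P = (13, 16)


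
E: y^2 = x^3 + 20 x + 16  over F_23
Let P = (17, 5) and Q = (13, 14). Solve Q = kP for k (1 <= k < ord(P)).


Enumerate multiples of P until we hit Q = (13, 14):
  1P = (17, 5)
  2P = (13, 14)
Match found at i = 2.

k = 2


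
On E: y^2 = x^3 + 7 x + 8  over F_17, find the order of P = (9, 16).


Compute successive multiples of P until we hit O:
  1P = (9, 16)
  2P = (1, 4)
  3P = (5, 7)
  4P = (7, 14)
  5P = (2, 8)
  6P = (8, 7)
  7P = (13, 16)
  8P = (12, 1)
  ... (continuing to 22P)
  22P = O

ord(P) = 22


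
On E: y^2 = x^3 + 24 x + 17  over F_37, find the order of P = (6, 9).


Compute successive multiples of P until we hit O:
  1P = (6, 9)
  2P = (13, 26)
  3P = (2, 6)
  4P = (18, 19)
  5P = (25, 6)
  6P = (5, 22)
  7P = (10, 6)
  8P = (10, 31)
  ... (continuing to 15P)
  15P = O

ord(P) = 15


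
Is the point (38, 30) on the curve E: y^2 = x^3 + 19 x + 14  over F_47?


Check whether y^2 = x^3 + 19 x + 14 (mod 47) for (x, y) = (38, 30).
LHS: y^2 = 30^2 mod 47 = 7
RHS: x^3 + 19 x + 14 = 38^3 + 19*38 + 14 mod 47 = 7
LHS = RHS

Yes, on the curve


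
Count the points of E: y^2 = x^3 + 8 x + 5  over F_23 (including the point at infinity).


For each x in F_23, count y with y^2 = x^3 + 8 x + 5 mod 23:
  x = 2: RHS = 6, y in [11, 12]  -> 2 point(s)
  x = 4: RHS = 9, y in [3, 20]  -> 2 point(s)
  x = 5: RHS = 9, y in [3, 20]  -> 2 point(s)
  x = 6: RHS = 16, y in [4, 19]  -> 2 point(s)
  x = 7: RHS = 13, y in [6, 17]  -> 2 point(s)
  x = 8: RHS = 6, y in [11, 12]  -> 2 point(s)
  x = 9: RHS = 1, y in [1, 22]  -> 2 point(s)
  x = 10: RHS = 4, y in [2, 21]  -> 2 point(s)
  x = 12: RHS = 12, y in [9, 14]  -> 2 point(s)
  x = 13: RHS = 6, y in [11, 12]  -> 2 point(s)
  x = 14: RHS = 9, y in [3, 20]  -> 2 point(s)
  x = 15: RHS = 4, y in [2, 21]  -> 2 point(s)
  x = 18: RHS = 1, y in [1, 22]  -> 2 point(s)
  x = 19: RHS = 1, y in [1, 22]  -> 2 point(s)
  x = 20: RHS = 0, y in [0]  -> 1 point(s)
  x = 21: RHS = 4, y in [2, 21]  -> 2 point(s)
Affine points: 31. Add the point at infinity: total = 32.

#E(F_23) = 32


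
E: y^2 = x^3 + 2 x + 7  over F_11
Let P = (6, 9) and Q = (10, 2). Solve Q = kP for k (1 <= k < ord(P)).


Enumerate multiples of P until we hit Q = (10, 2):
  1P = (6, 9)
  2P = (10, 2)
Match found at i = 2.

k = 2


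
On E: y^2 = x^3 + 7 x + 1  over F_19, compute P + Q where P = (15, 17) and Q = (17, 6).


P != Q, so use the chord formula.
s = (y2 - y1) / (x2 - x1) = (8) / (2) mod 19 = 4
x3 = s^2 - x1 - x2 mod 19 = 4^2 - 15 - 17 = 3
y3 = s (x1 - x3) - y1 mod 19 = 4 * (15 - 3) - 17 = 12

P + Q = (3, 12)


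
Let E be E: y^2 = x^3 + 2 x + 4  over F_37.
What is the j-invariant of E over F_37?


Delta = -16(4 a^3 + 27 b^2) mod 37 = 13
-1728 * (4 a)^3 = -1728 * (4*2)^3 mod 37 = 8
j = 8 * 13^(-1) mod 37 = 12

j = 12 (mod 37)


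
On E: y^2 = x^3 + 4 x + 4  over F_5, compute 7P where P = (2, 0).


k = 7 = 111_2 (binary, LSB first: 111)
Double-and-add from P = (2, 0):
  bit 0 = 1: acc = O + (2, 0) = (2, 0)
  bit 1 = 1: acc = (2, 0) + O = (2, 0)
  bit 2 = 1: acc = (2, 0) + O = (2, 0)

7P = (2, 0)


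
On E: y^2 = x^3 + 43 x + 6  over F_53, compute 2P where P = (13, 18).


Doubling: s = (3 x1^2 + a) / (2 y1)
s = (3*13^2 + 43) / (2*18) mod 53 = 30
x3 = s^2 - 2 x1 mod 53 = 30^2 - 2*13 = 26
y3 = s (x1 - x3) - y1 mod 53 = 30 * (13 - 26) - 18 = 16

2P = (26, 16)


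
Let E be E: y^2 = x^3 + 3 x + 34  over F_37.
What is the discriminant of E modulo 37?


4 a^3 + 27 b^2 = 4*3^3 + 27*34^2 = 108 + 31212 = 31320
Delta = -16 * (31320) = -501120
Delta mod 37 = 8

Delta = 8 (mod 37)


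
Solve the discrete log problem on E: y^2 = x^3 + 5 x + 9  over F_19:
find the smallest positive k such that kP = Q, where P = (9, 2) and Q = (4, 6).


Enumerate multiples of P until we hit Q = (4, 6):
  1P = (9, 2)
  2P = (7, 8)
  3P = (12, 7)
  4P = (5, 11)
  5P = (16, 9)
  6P = (14, 12)
  7P = (0, 16)
  8P = (15, 1)
  9P = (4, 13)
  10P = (4, 6)
Match found at i = 10.

k = 10


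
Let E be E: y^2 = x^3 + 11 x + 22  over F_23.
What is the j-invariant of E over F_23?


Delta = -16(4 a^3 + 27 b^2) mod 23 = 13
-1728 * (4 a)^3 = -1728 * (4*11)^3 mod 23 = 1
j = 1 * 13^(-1) mod 23 = 16

j = 16 (mod 23)


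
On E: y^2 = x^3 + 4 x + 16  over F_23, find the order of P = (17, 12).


Compute successive multiples of P until we hit O:
  1P = (17, 12)
  2P = (21, 0)
  3P = (17, 11)
  4P = O

ord(P) = 4


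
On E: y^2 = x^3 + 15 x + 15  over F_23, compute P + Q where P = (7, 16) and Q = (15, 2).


P != Q, so use the chord formula.
s = (y2 - y1) / (x2 - x1) = (9) / (8) mod 23 = 4
x3 = s^2 - x1 - x2 mod 23 = 4^2 - 7 - 15 = 17
y3 = s (x1 - x3) - y1 mod 23 = 4 * (7 - 17) - 16 = 13

P + Q = (17, 13)


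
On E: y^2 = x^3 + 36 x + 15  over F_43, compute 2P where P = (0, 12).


Doubling: s = (3 x1^2 + a) / (2 y1)
s = (3*0^2 + 36) / (2*12) mod 43 = 23
x3 = s^2 - 2 x1 mod 43 = 23^2 - 2*0 = 13
y3 = s (x1 - x3) - y1 mod 43 = 23 * (0 - 13) - 12 = 33

2P = (13, 33)


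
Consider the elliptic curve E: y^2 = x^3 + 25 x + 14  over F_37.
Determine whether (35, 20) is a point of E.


Check whether y^2 = x^3 + 25 x + 14 (mod 37) for (x, y) = (35, 20).
LHS: y^2 = 20^2 mod 37 = 30
RHS: x^3 + 25 x + 14 = 35^3 + 25*35 + 14 mod 37 = 30
LHS = RHS

Yes, on the curve


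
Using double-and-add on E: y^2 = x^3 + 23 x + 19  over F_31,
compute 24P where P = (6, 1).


k = 24 = 11000_2 (binary, LSB first: 00011)
Double-and-add from P = (6, 1):
  bit 0 = 0: acc unchanged = O
  bit 1 = 0: acc unchanged = O
  bit 2 = 0: acc unchanged = O
  bit 3 = 1: acc = O + (9, 26) = (9, 26)
  bit 4 = 1: acc = (9, 26) + (15, 22) = (4, 12)

24P = (4, 12)


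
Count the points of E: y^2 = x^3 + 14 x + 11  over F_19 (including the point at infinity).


For each x in F_19, count y with y^2 = x^3 + 14 x + 11 mod 19:
  x = 0: RHS = 11, y in [7, 12]  -> 2 point(s)
  x = 1: RHS = 7, y in [8, 11]  -> 2 point(s)
  x = 2: RHS = 9, y in [3, 16]  -> 2 point(s)
  x = 3: RHS = 4, y in [2, 17]  -> 2 point(s)
  x = 4: RHS = 17, y in [6, 13]  -> 2 point(s)
  x = 5: RHS = 16, y in [4, 15]  -> 2 point(s)
  x = 6: RHS = 7, y in [8, 11]  -> 2 point(s)
  x = 9: RHS = 11, y in [7, 12]  -> 2 point(s)
  x = 10: RHS = 11, y in [7, 12]  -> 2 point(s)
  x = 12: RHS = 7, y in [8, 11]  -> 2 point(s)
  x = 14: RHS = 6, y in [5, 14]  -> 2 point(s)
  x = 15: RHS = 5, y in [9, 10]  -> 2 point(s)
Affine points: 24. Add the point at infinity: total = 25.

#E(F_19) = 25


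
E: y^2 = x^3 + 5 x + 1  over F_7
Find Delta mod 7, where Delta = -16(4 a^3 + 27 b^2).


4 a^3 + 27 b^2 = 4*5^3 + 27*1^2 = 500 + 27 = 527
Delta = -16 * (527) = -8432
Delta mod 7 = 3

Delta = 3 (mod 7)


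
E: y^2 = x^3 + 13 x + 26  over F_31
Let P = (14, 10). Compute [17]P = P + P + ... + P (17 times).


k = 17 = 10001_2 (binary, LSB first: 10001)
Double-and-add from P = (14, 10):
  bit 0 = 1: acc = O + (14, 10) = (14, 10)
  bit 1 = 0: acc unchanged = (14, 10)
  bit 2 = 0: acc unchanged = (14, 10)
  bit 3 = 0: acc unchanged = (14, 10)
  bit 4 = 1: acc = (14, 10) + (19, 23) = (6, 17)

17P = (6, 17)


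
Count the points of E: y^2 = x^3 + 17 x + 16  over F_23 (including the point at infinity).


For each x in F_23, count y with y^2 = x^3 + 17 x + 16 mod 23:
  x = 0: RHS = 16, y in [4, 19]  -> 2 point(s)
  x = 2: RHS = 12, y in [9, 14]  -> 2 point(s)
  x = 3: RHS = 2, y in [5, 18]  -> 2 point(s)
  x = 6: RHS = 12, y in [9, 14]  -> 2 point(s)
  x = 7: RHS = 18, y in [8, 15]  -> 2 point(s)
  x = 9: RHS = 1, y in [1, 22]  -> 2 point(s)
  x = 10: RHS = 13, y in [6, 17]  -> 2 point(s)
  x = 11: RHS = 16, y in [4, 19]  -> 2 point(s)
  x = 12: RHS = 16, y in [4, 19]  -> 2 point(s)
  x = 14: RHS = 8, y in [10, 13]  -> 2 point(s)
  x = 15: RHS = 12, y in [9, 14]  -> 2 point(s)
  x = 18: RHS = 13, y in [6, 17]  -> 2 point(s)
Affine points: 24. Add the point at infinity: total = 25.

#E(F_23) = 25


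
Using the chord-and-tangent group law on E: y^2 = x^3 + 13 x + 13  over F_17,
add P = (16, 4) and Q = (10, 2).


P != Q, so use the chord formula.
s = (y2 - y1) / (x2 - x1) = (15) / (11) mod 17 = 6
x3 = s^2 - x1 - x2 mod 17 = 6^2 - 16 - 10 = 10
y3 = s (x1 - x3) - y1 mod 17 = 6 * (16 - 10) - 4 = 15

P + Q = (10, 15)


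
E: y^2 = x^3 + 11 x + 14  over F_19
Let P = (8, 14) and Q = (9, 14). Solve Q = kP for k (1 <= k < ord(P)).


Enumerate multiples of P until we hit Q = (9, 14):
  1P = (8, 14)
  2P = (14, 9)
  3P = (13, 6)
  4P = (15, 1)
  5P = (1, 11)
  6P = (16, 7)
  7P = (2, 14)
  8P = (9, 5)
  9P = (7, 15)
  10P = (5, 2)
  11P = (3, 6)
  12P = (6, 12)
  13P = (6, 7)
  14P = (3, 13)
  15P = (5, 17)
  16P = (7, 4)
  17P = (9, 14)
Match found at i = 17.

k = 17


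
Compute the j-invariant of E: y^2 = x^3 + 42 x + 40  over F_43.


Delta = -16(4 a^3 + 27 b^2) mod 43 = 3
-1728 * (4 a)^3 = -1728 * (4*42)^3 mod 43 = 39
j = 39 * 3^(-1) mod 43 = 13

j = 13 (mod 43)


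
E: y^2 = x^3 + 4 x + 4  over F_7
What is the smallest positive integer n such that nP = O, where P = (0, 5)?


Compute successive multiples of P until we hit O:
  1P = (0, 5)
  2P = (1, 3)
  3P = (3, 1)
  4P = (5, 4)
  5P = (4, 0)
  6P = (5, 3)
  7P = (3, 6)
  8P = (1, 4)
  ... (continuing to 10P)
  10P = O

ord(P) = 10


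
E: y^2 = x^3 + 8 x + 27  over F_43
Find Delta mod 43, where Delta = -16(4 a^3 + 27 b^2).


4 a^3 + 27 b^2 = 4*8^3 + 27*27^2 = 2048 + 19683 = 21731
Delta = -16 * (21731) = -347696
Delta mod 43 = 2

Delta = 2 (mod 43)


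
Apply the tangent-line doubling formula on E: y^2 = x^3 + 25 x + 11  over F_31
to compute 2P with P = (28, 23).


Doubling: s = (3 x1^2 + a) / (2 y1)
s = (3*28^2 + 25) / (2*23) mod 31 = 20
x3 = s^2 - 2 x1 mod 31 = 20^2 - 2*28 = 3
y3 = s (x1 - x3) - y1 mod 31 = 20 * (28 - 3) - 23 = 12

2P = (3, 12)


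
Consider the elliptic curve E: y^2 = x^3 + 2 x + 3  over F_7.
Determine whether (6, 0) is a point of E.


Check whether y^2 = x^3 + 2 x + 3 (mod 7) for (x, y) = (6, 0).
LHS: y^2 = 0^2 mod 7 = 0
RHS: x^3 + 2 x + 3 = 6^3 + 2*6 + 3 mod 7 = 0
LHS = RHS

Yes, on the curve


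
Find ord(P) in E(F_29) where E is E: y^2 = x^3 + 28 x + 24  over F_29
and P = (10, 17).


Compute successive multiples of P until we hit O:
  1P = (10, 17)
  2P = (25, 14)
  3P = (1, 16)
  4P = (13, 2)
  5P = (2, 1)
  6P = (21, 19)
  7P = (22, 23)
  8P = (19, 22)
  ... (continuing to 18P)
  18P = O

ord(P) = 18


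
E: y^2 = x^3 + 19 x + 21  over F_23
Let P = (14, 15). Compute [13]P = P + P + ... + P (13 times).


k = 13 = 1101_2 (binary, LSB first: 1011)
Double-and-add from P = (14, 15):
  bit 0 = 1: acc = O + (14, 15) = (14, 15)
  bit 1 = 0: acc unchanged = (14, 15)
  bit 2 = 1: acc = (14, 15) + (8, 15) = (1, 8)
  bit 3 = 1: acc = (1, 8) + (20, 11) = (4, 0)

13P = (4, 0)


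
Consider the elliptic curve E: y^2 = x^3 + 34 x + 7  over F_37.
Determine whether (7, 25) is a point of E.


Check whether y^2 = x^3 + 34 x + 7 (mod 37) for (x, y) = (7, 25).
LHS: y^2 = 25^2 mod 37 = 33
RHS: x^3 + 34 x + 7 = 7^3 + 34*7 + 7 mod 37 = 33
LHS = RHS

Yes, on the curve


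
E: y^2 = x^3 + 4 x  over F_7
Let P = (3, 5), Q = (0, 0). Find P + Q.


P != Q, so use the chord formula.
s = (y2 - y1) / (x2 - x1) = (2) / (4) mod 7 = 4
x3 = s^2 - x1 - x2 mod 7 = 4^2 - 3 - 0 = 6
y3 = s (x1 - x3) - y1 mod 7 = 4 * (3 - 6) - 5 = 4

P + Q = (6, 4)


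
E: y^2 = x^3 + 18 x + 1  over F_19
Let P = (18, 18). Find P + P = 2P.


Doubling: s = (3 x1^2 + a) / (2 y1)
s = (3*18^2 + 18) / (2*18) mod 19 = 18
x3 = s^2 - 2 x1 mod 19 = 18^2 - 2*18 = 3
y3 = s (x1 - x3) - y1 mod 19 = 18 * (18 - 3) - 18 = 5

2P = (3, 5)


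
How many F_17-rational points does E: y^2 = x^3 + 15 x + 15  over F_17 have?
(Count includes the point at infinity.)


For each x in F_17, count y with y^2 = x^3 + 15 x + 15 mod 17:
  x = 0: RHS = 15, y in [7, 10]  -> 2 point(s)
  x = 2: RHS = 2, y in [6, 11]  -> 2 point(s)
  x = 3: RHS = 2, y in [6, 11]  -> 2 point(s)
  x = 6: RHS = 15, y in [7, 10]  -> 2 point(s)
  x = 7: RHS = 4, y in [2, 15]  -> 2 point(s)
  x = 8: RHS = 1, y in [1, 16]  -> 2 point(s)
  x = 10: RHS = 9, y in [3, 14]  -> 2 point(s)
  x = 11: RHS = 15, y in [7, 10]  -> 2 point(s)
  x = 12: RHS = 2, y in [6, 11]  -> 2 point(s)
  x = 16: RHS = 16, y in [4, 13]  -> 2 point(s)
Affine points: 20. Add the point at infinity: total = 21.

#E(F_17) = 21


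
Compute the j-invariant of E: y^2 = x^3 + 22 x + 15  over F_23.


Delta = -16(4 a^3 + 27 b^2) mod 23 = 16
-1728 * (4 a)^3 = -1728 * (4*22)^3 mod 23 = 8
j = 8 * 16^(-1) mod 23 = 12

j = 12 (mod 23)


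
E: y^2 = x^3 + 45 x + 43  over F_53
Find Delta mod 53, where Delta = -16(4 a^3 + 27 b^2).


4 a^3 + 27 b^2 = 4*45^3 + 27*43^2 = 364500 + 49923 = 414423
Delta = -16 * (414423) = -6630768
Delta mod 53 = 9

Delta = 9 (mod 53)


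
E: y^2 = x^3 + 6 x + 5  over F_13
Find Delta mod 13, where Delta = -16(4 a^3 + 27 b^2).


4 a^3 + 27 b^2 = 4*6^3 + 27*5^2 = 864 + 675 = 1539
Delta = -16 * (1539) = -24624
Delta mod 13 = 11

Delta = 11 (mod 13)


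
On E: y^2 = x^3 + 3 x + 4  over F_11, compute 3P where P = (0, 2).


k = 3 = 11_2 (binary, LSB first: 11)
Double-and-add from P = (0, 2):
  bit 0 = 1: acc = O + (0, 2) = (0, 2)
  bit 1 = 1: acc = (0, 2) + (4, 6) = (8, 1)

3P = (8, 1)


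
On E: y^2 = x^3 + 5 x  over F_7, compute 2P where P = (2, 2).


Doubling: s = (3 x1^2 + a) / (2 y1)
s = (3*2^2 + 5) / (2*2) mod 7 = 6
x3 = s^2 - 2 x1 mod 7 = 6^2 - 2*2 = 4
y3 = s (x1 - x3) - y1 mod 7 = 6 * (2 - 4) - 2 = 0

2P = (4, 0)


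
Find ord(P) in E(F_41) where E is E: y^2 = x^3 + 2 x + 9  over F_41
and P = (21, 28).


Compute successive multiples of P until we hit O:
  1P = (21, 28)
  2P = (30, 38)
  3P = (13, 31)
  4P = (27, 5)
  5P = (2, 29)
  6P = (23, 39)
  7P = (17, 35)
  8P = (24, 8)
  ... (continuing to 24P)
  24P = O

ord(P) = 24


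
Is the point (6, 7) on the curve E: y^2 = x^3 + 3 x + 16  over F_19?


Check whether y^2 = x^3 + 3 x + 16 (mod 19) for (x, y) = (6, 7).
LHS: y^2 = 7^2 mod 19 = 11
RHS: x^3 + 3 x + 16 = 6^3 + 3*6 + 16 mod 19 = 3
LHS != RHS

No, not on the curve


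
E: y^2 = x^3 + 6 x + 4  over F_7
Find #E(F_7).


For each x in F_7, count y with y^2 = x^3 + 6 x + 4 mod 7:
  x = 0: RHS = 4, y in [2, 5]  -> 2 point(s)
  x = 1: RHS = 4, y in [2, 5]  -> 2 point(s)
  x = 3: RHS = 0, y in [0]  -> 1 point(s)
  x = 4: RHS = 1, y in [1, 6]  -> 2 point(s)
  x = 6: RHS = 4, y in [2, 5]  -> 2 point(s)
Affine points: 9. Add the point at infinity: total = 10.

#E(F_7) = 10


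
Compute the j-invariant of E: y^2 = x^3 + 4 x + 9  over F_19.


Delta = -16(4 a^3 + 27 b^2) mod 19 = 14
-1728 * (4 a)^3 = -1728 * (4*4)^3 mod 19 = 11
j = 11 * 14^(-1) mod 19 = 13

j = 13 (mod 19)


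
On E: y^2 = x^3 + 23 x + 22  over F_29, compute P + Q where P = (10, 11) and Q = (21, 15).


P != Q, so use the chord formula.
s = (y2 - y1) / (x2 - x1) = (4) / (11) mod 29 = 3
x3 = s^2 - x1 - x2 mod 29 = 3^2 - 10 - 21 = 7
y3 = s (x1 - x3) - y1 mod 29 = 3 * (10 - 7) - 11 = 27

P + Q = (7, 27)


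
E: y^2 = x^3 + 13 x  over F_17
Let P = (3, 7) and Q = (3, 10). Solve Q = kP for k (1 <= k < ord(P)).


Enumerate multiples of P until we hit Q = (3, 10):
  1P = (3, 7)
  2P = (15, 0)
  3P = (3, 10)
Match found at i = 3.

k = 3


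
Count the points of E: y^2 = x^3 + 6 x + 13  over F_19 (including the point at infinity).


For each x in F_19, count y with y^2 = x^3 + 6 x + 13 mod 19:
  x = 1: RHS = 1, y in [1, 18]  -> 2 point(s)
  x = 3: RHS = 1, y in [1, 18]  -> 2 point(s)
  x = 4: RHS = 6, y in [5, 14]  -> 2 point(s)
  x = 5: RHS = 16, y in [4, 15]  -> 2 point(s)
  x = 9: RHS = 17, y in [6, 13]  -> 2 point(s)
  x = 10: RHS = 9, y in [3, 16]  -> 2 point(s)
  x = 11: RHS = 4, y in [2, 17]  -> 2 point(s)
  x = 15: RHS = 1, y in [1, 18]  -> 2 point(s)
  x = 16: RHS = 6, y in [5, 14]  -> 2 point(s)
  x = 18: RHS = 6, y in [5, 14]  -> 2 point(s)
Affine points: 20. Add the point at infinity: total = 21.

#E(F_19) = 21


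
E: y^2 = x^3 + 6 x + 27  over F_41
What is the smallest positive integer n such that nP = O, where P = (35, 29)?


Compute successive multiples of P until we hit O:
  1P = (35, 29)
  2P = (32, 8)
  3P = (23, 14)
  4P = (23, 27)
  5P = (32, 33)
  6P = (35, 12)
  7P = O

ord(P) = 7


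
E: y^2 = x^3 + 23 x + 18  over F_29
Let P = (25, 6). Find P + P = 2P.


Doubling: s = (3 x1^2 + a) / (2 y1)
s = (3*25^2 + 23) / (2*6) mod 29 = 18
x3 = s^2 - 2 x1 mod 29 = 18^2 - 2*25 = 13
y3 = s (x1 - x3) - y1 mod 29 = 18 * (25 - 13) - 6 = 7

2P = (13, 7)


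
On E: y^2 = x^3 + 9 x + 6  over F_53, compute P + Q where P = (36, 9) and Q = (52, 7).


P != Q, so use the chord formula.
s = (y2 - y1) / (x2 - x1) = (51) / (16) mod 53 = 33
x3 = s^2 - x1 - x2 mod 53 = 33^2 - 36 - 52 = 47
y3 = s (x1 - x3) - y1 mod 53 = 33 * (36 - 47) - 9 = 52

P + Q = (47, 52)


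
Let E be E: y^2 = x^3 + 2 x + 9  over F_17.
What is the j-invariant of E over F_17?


Delta = -16(4 a^3 + 27 b^2) mod 17 = 9
-1728 * (4 a)^3 = -1728 * (4*2)^3 mod 17 = 12
j = 12 * 9^(-1) mod 17 = 7

j = 7 (mod 17)


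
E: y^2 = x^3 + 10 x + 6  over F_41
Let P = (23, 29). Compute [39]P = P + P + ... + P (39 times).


k = 39 = 100111_2 (binary, LSB first: 111001)
Double-and-add from P = (23, 29):
  bit 0 = 1: acc = O + (23, 29) = (23, 29)
  bit 1 = 1: acc = (23, 29) + (38, 21) = (16, 11)
  bit 2 = 1: acc = (16, 11) + (22, 38) = (13, 23)
  bit 3 = 0: acc unchanged = (13, 23)
  bit 4 = 0: acc unchanged = (13, 23)
  bit 5 = 1: acc = (13, 23) + (7, 3) = (23, 12)

39P = (23, 12)


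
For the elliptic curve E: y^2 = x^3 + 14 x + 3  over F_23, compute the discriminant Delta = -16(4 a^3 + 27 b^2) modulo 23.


4 a^3 + 27 b^2 = 4*14^3 + 27*3^2 = 10976 + 243 = 11219
Delta = -16 * (11219) = -179504
Delta mod 23 = 11

Delta = 11 (mod 23)


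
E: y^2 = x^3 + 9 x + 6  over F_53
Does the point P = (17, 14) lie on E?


Check whether y^2 = x^3 + 9 x + 6 (mod 53) for (x, y) = (17, 14).
LHS: y^2 = 14^2 mod 53 = 37
RHS: x^3 + 9 x + 6 = 17^3 + 9*17 + 6 mod 53 = 37
LHS = RHS

Yes, on the curve


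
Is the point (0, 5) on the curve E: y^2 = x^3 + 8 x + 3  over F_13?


Check whether y^2 = x^3 + 8 x + 3 (mod 13) for (x, y) = (0, 5).
LHS: y^2 = 5^2 mod 13 = 12
RHS: x^3 + 8 x + 3 = 0^3 + 8*0 + 3 mod 13 = 3
LHS != RHS

No, not on the curve


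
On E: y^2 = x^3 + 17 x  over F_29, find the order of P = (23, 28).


Compute successive multiples of P until we hit O:
  1P = (23, 28)
  2P = (25, 10)
  3P = (4, 4)
  4P = (24, 15)
  5P = (6, 12)
  6P = (5, 6)
  7P = (5, 23)
  8P = (6, 17)
  ... (continuing to 13P)
  13P = O

ord(P) = 13


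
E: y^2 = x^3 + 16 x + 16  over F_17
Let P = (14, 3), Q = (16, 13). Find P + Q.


P != Q, so use the chord formula.
s = (y2 - y1) / (x2 - x1) = (10) / (2) mod 17 = 5
x3 = s^2 - x1 - x2 mod 17 = 5^2 - 14 - 16 = 12
y3 = s (x1 - x3) - y1 mod 17 = 5 * (14 - 12) - 3 = 7

P + Q = (12, 7)


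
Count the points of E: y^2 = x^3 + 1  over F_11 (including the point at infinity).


For each x in F_11, count y with y^2 = x^3 + 0 x + 1 mod 11:
  x = 0: RHS = 1, y in [1, 10]  -> 2 point(s)
  x = 2: RHS = 9, y in [3, 8]  -> 2 point(s)
  x = 5: RHS = 5, y in [4, 7]  -> 2 point(s)
  x = 7: RHS = 3, y in [5, 6]  -> 2 point(s)
  x = 9: RHS = 4, y in [2, 9]  -> 2 point(s)
  x = 10: RHS = 0, y in [0]  -> 1 point(s)
Affine points: 11. Add the point at infinity: total = 12.

#E(F_11) = 12


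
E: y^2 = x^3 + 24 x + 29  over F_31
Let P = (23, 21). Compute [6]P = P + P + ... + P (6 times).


k = 6 = 110_2 (binary, LSB first: 011)
Double-and-add from P = (23, 21):
  bit 0 = 0: acc unchanged = O
  bit 1 = 1: acc = O + (26, 30) = (26, 30)
  bit 2 = 1: acc = (26, 30) + (19, 11) = (25, 17)

6P = (25, 17)


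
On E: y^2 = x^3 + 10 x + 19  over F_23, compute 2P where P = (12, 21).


Doubling: s = (3 x1^2 + a) / (2 y1)
s = (3*12^2 + 10) / (2*21) mod 23 = 16
x3 = s^2 - 2 x1 mod 23 = 16^2 - 2*12 = 2
y3 = s (x1 - x3) - y1 mod 23 = 16 * (12 - 2) - 21 = 1

2P = (2, 1)


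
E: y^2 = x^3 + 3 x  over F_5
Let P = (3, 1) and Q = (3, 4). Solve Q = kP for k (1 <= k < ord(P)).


Enumerate multiples of P until we hit Q = (3, 4):
  1P = (3, 1)
  2P = (4, 4)
  3P = (2, 2)
  4P = (1, 2)
  5P = (0, 0)
  6P = (1, 3)
  7P = (2, 3)
  8P = (4, 1)
  9P = (3, 4)
Match found at i = 9.

k = 9


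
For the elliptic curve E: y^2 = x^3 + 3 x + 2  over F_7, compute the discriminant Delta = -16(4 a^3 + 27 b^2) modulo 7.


4 a^3 + 27 b^2 = 4*3^3 + 27*2^2 = 108 + 108 = 216
Delta = -16 * (216) = -3456
Delta mod 7 = 2

Delta = 2 (mod 7)


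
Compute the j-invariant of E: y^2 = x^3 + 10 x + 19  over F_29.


Delta = -16(4 a^3 + 27 b^2) mod 29 = 13
-1728 * (4 a)^3 = -1728 * (4*10)^3 mod 29 = 22
j = 22 * 13^(-1) mod 29 = 24

j = 24 (mod 29)


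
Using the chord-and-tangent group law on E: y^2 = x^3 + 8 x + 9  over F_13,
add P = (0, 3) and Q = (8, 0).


P != Q, so use the chord formula.
s = (y2 - y1) / (x2 - x1) = (10) / (8) mod 13 = 11
x3 = s^2 - x1 - x2 mod 13 = 11^2 - 0 - 8 = 9
y3 = s (x1 - x3) - y1 mod 13 = 11 * (0 - 9) - 3 = 2

P + Q = (9, 2)


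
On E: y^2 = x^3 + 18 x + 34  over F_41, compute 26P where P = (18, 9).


k = 26 = 11010_2 (binary, LSB first: 01011)
Double-and-add from P = (18, 9):
  bit 0 = 0: acc unchanged = O
  bit 1 = 1: acc = O + (37, 12) = (37, 12)
  bit 2 = 0: acc unchanged = (37, 12)
  bit 3 = 1: acc = (37, 12) + (10, 5) = (25, 23)
  bit 4 = 1: acc = (25, 23) + (22, 7) = (27, 21)

26P = (27, 21)


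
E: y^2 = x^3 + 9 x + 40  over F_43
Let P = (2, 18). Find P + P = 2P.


Doubling: s = (3 x1^2 + a) / (2 y1)
s = (3*2^2 + 9) / (2*18) mod 43 = 40
x3 = s^2 - 2 x1 mod 43 = 40^2 - 2*2 = 5
y3 = s (x1 - x3) - y1 mod 43 = 40 * (2 - 5) - 18 = 34

2P = (5, 34)


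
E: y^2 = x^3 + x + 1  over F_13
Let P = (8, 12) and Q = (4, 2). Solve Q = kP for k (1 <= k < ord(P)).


Enumerate multiples of P until we hit Q = (4, 2):
  1P = (8, 12)
  2P = (11, 11)
  3P = (10, 6)
  4P = (4, 2)
Match found at i = 4.

k = 4


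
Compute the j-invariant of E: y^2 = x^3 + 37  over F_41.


Delta = -16(4 a^3 + 27 b^2) mod 41 = 17
-1728 * (4 a)^3 = -1728 * (4*0)^3 mod 41 = 0
j = 0 * 17^(-1) mod 41 = 0

j = 0 (mod 41)


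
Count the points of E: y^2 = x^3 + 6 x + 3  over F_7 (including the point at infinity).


For each x in F_7, count y with y^2 = x^3 + 6 x + 3 mod 7:
  x = 2: RHS = 2, y in [3, 4]  -> 2 point(s)
  x = 4: RHS = 0, y in [0]  -> 1 point(s)
  x = 5: RHS = 4, y in [2, 5]  -> 2 point(s)
Affine points: 5. Add the point at infinity: total = 6.

#E(F_7) = 6


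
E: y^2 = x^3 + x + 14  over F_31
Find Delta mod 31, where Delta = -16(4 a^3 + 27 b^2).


4 a^3 + 27 b^2 = 4*1^3 + 27*14^2 = 4 + 5292 = 5296
Delta = -16 * (5296) = -84736
Delta mod 31 = 18

Delta = 18 (mod 31)
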